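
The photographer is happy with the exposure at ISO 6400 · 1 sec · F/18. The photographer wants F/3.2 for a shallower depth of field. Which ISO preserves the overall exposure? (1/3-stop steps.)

Aperture: f/18 → f/16 → f/14 → f/13 → f/11 → f/10 → f/9 → f/8 → f/7.1 → f/6.3 → f/5.6 → f/5 → f/4.5 → f/4 → f/3.5 → f/3.2 — 5 stops larger aperture (brighter).
Need 5 stops darker from the ISO: 6400 → 5000 → 4000 → 3200 → 2500 → 2000 → 1600 → 1250 → 1000 → 800 → 640 → 500 → 400 → 320 → 250 → 200.

ISO 200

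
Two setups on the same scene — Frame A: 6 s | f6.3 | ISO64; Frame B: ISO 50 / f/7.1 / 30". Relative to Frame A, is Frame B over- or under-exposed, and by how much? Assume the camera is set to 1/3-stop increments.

Aperture: f/6.3 → f/7.1 — 1/3 stop smaller aperture (darker).
Shutter speed: 6 → 8 → 10 → 13 → 15 → 20 → 25 → 30 — 2 1/3 stops longer (brighter).
ISO: 64 → 50 — 1/3 stop dropped (darker).
Net: −1/3 +2 1/3 −1/3 = +1 2/3 stops.

1 2/3 stops brighter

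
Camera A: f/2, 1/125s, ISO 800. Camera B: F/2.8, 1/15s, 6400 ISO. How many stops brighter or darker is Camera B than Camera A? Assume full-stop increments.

5 stops brighter

Aperture: f/2 → f/2.8 — 1 stop narrower (darker).
Shutter speed: 1/125 → 1/60 → 1/30 → 1/15 — 3 stops slower (brighter).
ISO: 800 → 1600 → 3200 → 6400 — 3 stops raised (brighter).
Net: −1 +3 +3 = +5 stops.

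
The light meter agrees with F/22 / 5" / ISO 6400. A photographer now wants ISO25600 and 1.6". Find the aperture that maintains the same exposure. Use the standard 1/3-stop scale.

f/25

ISO: 6400 → 8000 → 10000 → 12800 → 16000 → 20000 → 25600 — 2 stops raised (brighter).
Shutter speed: 5 → 4 → 3.2 → 2.5 → 2 → 1.6 — 1 2/3 stops shorter (darker).
Net change so far: 1/3 stop brighter. Offset with the aperture: f/22 → f/25.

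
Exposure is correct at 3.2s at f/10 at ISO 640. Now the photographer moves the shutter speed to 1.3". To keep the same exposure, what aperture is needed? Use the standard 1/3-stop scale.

f/6.3

Shutter speed: 3.2 → 2.5 → 2 → 1.6 → 1.3 — 1 1/3 stops faster (darker).
Need 1 1/3 stops brighter from the aperture: f/10 → f/9 → f/8 → f/7.1 → f/6.3.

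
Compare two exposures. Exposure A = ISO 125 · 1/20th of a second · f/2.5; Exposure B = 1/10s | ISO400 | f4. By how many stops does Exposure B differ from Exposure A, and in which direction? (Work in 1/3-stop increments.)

1 1/3 stops brighter

Aperture: f/2.5 → f/2.8 → f/3.2 → f/3.5 → f/4 — 1 1/3 stops smaller aperture (darker).
Shutter speed: 1/20 → 1/15 → 1/13 → 1/10 — 1 stop longer (brighter).
ISO: 125 → 160 → 200 → 250 → 320 → 400 — 1 2/3 stops higher (brighter).
Net: −1 1/3 +1 +1 2/3 = +1 1/3 stops.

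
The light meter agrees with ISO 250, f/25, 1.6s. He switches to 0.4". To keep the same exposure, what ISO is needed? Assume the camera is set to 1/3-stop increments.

Shutter speed: 1.6 → 1.3 → 1 → 0.8 → 0.6 → 0.5 → 0.4 — 2 stops shorter (darker).
Need 2 stops brighter from the ISO: 250 → 320 → 400 → 500 → 640 → 800 → 1000.

ISO 1000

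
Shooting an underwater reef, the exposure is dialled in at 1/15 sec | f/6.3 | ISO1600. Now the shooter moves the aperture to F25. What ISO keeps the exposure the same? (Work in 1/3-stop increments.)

Aperture: f/6.3 → f/7.1 → f/8 → f/9 → f/10 → f/11 → f/13 → f/14 → f/16 → f/18 → f/20 → f/22 → f/25 — 4 stops stopped down (darker).
Need 4 stops brighter from the ISO: 1600 → 2000 → 2500 → 3200 → 4000 → 5000 → 6400 → 8000 → 10000 → 12800 → 16000 → 20000 → 25600.

ISO 25600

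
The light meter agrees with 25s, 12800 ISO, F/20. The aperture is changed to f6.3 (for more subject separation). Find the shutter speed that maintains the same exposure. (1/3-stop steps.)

Aperture: f/20 → f/18 → f/16 → f/14 → f/13 → f/11 → f/10 → f/9 → f/8 → f/7.1 → f/6.3 — 3 1/3 stops opened up (brighter).
Need 3 1/3 stops darker from the shutter speed: 25 → 20 → 15 → 13 → 10 → 8 → 6 → 5 → 4 → 3.2 → 2.5.

2.5 s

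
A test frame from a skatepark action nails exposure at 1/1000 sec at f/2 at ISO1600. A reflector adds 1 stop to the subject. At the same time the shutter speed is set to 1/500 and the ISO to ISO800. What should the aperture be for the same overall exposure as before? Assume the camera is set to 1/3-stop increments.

f/2.8

Scene light: 1 stop brighter.
Shutter speed: 1/1000 → 1/800 → 1/640 → 1/500 — 1 stop longer (brighter).
ISO: 1600 → 1250 → 1000 → 800 — 1 stop lower (darker).
Net so far: 1 stop brighter. Aperture: f/2 → f/2.2 → f/2.5 → f/2.8.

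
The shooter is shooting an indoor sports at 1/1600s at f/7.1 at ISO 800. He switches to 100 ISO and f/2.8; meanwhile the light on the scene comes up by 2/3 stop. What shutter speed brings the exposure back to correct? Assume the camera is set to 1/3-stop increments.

Scene light: 2/3 stop brighter.
ISO: 800 → 640 → 500 → 400 → 320 → 250 → 200 → 160 → 125 → 100 — 3 stops lower (darker).
Aperture: f/7.1 → f/6.3 → f/5.6 → f/5 → f/4.5 → f/4 → f/3.5 → f/3.2 → f/2.8 — 2 2/3 stops opened up (brighter).
Net so far: 1/3 stop brighter. Shutter speed: 1/1600 → 1/2000.

1/2000s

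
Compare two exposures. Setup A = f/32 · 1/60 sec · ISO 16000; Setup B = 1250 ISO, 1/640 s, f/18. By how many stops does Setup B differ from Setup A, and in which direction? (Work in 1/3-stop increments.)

5 1/3 stops darker

Aperture: f/32 → f/29 → f/25 → f/22 → f/20 → f/18 — 1 2/3 stops larger aperture (brighter).
Shutter speed: 1/60 → 1/80 → 1/100 → 1/125 → 1/160 → 1/200 → 1/250 → 1/320 → 1/400 → 1/500 → 1/640 — 3 1/3 stops faster (darker).
ISO: 16000 → 12800 → 10000 → 8000 → 6400 → 5000 → 4000 → 3200 → 2500 → 2000 → 1600 → 1250 — 3 2/3 stops dropped (darker).
Net: +1 2/3 −3 1/3 −3 2/3 = −5 1/3 stops.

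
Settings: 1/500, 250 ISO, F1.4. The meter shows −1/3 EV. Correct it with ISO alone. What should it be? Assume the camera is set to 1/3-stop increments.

Underexposed by 1/3 stop → need 1/3 stop brighter.
ISO: 250 → 320.

ISO 320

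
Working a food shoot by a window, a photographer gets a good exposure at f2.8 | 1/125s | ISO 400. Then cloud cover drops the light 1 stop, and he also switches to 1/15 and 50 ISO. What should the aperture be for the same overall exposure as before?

f/2

Scene light: 1 stop darker.
Shutter speed: 1/125 → 1/60 → 1/30 → 1/15 — 3 stops longer (brighter).
ISO: 400 → 200 → 100 → 50 — 3 stops lower (darker).
Net so far: 1 stop darker. Aperture: f/2.8 → f/2.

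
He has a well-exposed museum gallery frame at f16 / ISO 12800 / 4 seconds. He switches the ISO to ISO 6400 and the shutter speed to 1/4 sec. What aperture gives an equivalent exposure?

f/2.8

ISO: 12800 → 6400 — 1 stop dropped (darker).
Shutter speed: 4 → 2 → 1 → 1/2 → 1/4 — 4 stops shorter (darker).
Net change so far: 5 stops darker. Offset with the aperture: f/16 → f/11 → f/8 → f/5.6 → f/4 → f/2.8.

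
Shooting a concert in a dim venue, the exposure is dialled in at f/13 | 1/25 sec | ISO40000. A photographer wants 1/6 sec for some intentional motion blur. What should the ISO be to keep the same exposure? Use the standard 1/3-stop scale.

ISO 10000

Shutter speed: 1/25 → 1/20 → 1/15 → 1/13 → 1/10 → 1/8 → 1/6 — 2 stops longer (brighter).
Need 2 stops darker from the ISO: 40000 → 32000 → 25600 → 20000 → 16000 → 12800 → 10000.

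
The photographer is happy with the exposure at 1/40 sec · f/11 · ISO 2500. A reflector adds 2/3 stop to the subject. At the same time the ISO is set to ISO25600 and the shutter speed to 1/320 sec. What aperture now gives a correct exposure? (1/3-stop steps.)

f/16

Scene light: 2/3 stop brighter.
ISO: 2500 → 3200 → 4000 → 5000 → 6400 → 8000 → 10000 → 12800 → 16000 → 20000 → 25600 — 3 1/3 stops higher (brighter).
Shutter speed: 1/40 → 1/50 → 1/60 → 1/80 → 1/100 → 1/125 → 1/160 → 1/200 → 1/250 → 1/320 — 3 stops shorter (darker).
Net so far: 1 stop brighter. Aperture: f/11 → f/13 → f/14 → f/16.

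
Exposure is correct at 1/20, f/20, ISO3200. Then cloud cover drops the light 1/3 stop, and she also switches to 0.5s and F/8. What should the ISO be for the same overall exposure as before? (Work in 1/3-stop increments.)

ISO 64

Scene light: 1/3 stop darker.
Shutter speed: 1/20 → 1/15 → 1/13 → 1/10 → 1/8 → 1/6 → 1/5 → 1/4 → 0.3 → 0.4 → 0.5 — 3 1/3 stops slower (brighter).
Aperture: f/20 → f/18 → f/16 → f/14 → f/13 → f/11 → f/10 → f/9 → f/8 — 2 2/3 stops wider (brighter).
Net so far: 5 2/3 stops brighter. ISO: 3200 → 2500 → 2000 → 1600 → 1250 → 1000 → 800 → 640 → 500 → 400 → 320 → 250 → 200 → 160 → 125 → 100 → 80 → 64.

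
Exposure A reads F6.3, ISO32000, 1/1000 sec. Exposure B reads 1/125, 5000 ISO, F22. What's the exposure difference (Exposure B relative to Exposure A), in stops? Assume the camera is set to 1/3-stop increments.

3 1/3 stops darker

Aperture: f/6.3 → f/7.1 → f/8 → f/9 → f/10 → f/11 → f/13 → f/14 → f/16 → f/18 → f/20 → f/22 — 3 2/3 stops narrower (darker).
Shutter speed: 1/1000 → 1/800 → 1/640 → 1/500 → 1/400 → 1/320 → 1/250 → 1/200 → 1/160 → 1/125 — 3 stops longer (brighter).
ISO: 32000 → 25600 → 20000 → 16000 → 12800 → 10000 → 8000 → 6400 → 5000 — 2 2/3 stops lower (darker).
Net: −3 2/3 +3 −2 2/3 = −3 1/3 stops.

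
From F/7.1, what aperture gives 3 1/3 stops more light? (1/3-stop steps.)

Aperture: f/7.1 → f/6.3 → f/5.6 → f/5 → f/4.5 → f/4 → f/3.5 → f/3.2 → f/2.8 → f/2.5 → f/2.2 — 3 1/3 stops opened up (brighter).

f/2.2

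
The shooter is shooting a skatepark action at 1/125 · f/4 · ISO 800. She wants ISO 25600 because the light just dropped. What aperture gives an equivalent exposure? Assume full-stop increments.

f/22

ISO: 800 → 1600 → 3200 → 6400 → 12800 → 25600 — 5 stops raised (brighter).
Need 5 stops darker from the aperture: f/4 → f/5.6 → f/8 → f/11 → f/16 → f/22.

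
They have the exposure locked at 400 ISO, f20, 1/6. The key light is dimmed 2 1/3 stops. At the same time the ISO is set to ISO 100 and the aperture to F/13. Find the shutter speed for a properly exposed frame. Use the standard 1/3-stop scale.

Scene light: 2 1/3 stops darker.
ISO: 400 → 320 → 250 → 200 → 160 → 125 → 100 — 2 stops lower (darker).
Aperture: f/20 → f/18 → f/16 → f/14 → f/13 — 1 1/3 stops wider (brighter).
Net so far: 3 stops darker. Shutter speed: 1/6 → 1/5 → 1/4 → 0.3 → 0.4 → 0.5 → 0.6 → 0.8 → 1 → 1.3.

1.3 s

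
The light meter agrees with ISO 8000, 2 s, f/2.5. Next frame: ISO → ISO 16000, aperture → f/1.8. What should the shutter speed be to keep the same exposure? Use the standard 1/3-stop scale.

ISO: 8000 → 10000 → 12800 → 16000 — 1 stop raised (brighter).
Aperture: f/2.5 → f/2.2 → f/2 → f/1.8 — 1 stop wider (brighter).
Net change so far: 2 stops brighter. Offset with the shutter speed: 2 → 1.6 → 1.3 → 1 → 0.8 → 0.6 → 0.5.

0.5 s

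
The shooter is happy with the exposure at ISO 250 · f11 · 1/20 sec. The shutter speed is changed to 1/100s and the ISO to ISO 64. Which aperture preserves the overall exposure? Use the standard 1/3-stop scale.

Shutter speed: 1/20 → 1/25 → 1/30 → 1/40 → 1/50 → 1/60 → 1/80 → 1/100 — 2 1/3 stops faster (darker).
ISO: 250 → 200 → 160 → 125 → 100 → 80 → 64 — 2 stops lower (darker).
Net change so far: 4 1/3 stops darker. Offset with the aperture: f/11 → f/10 → f/9 → f/8 → f/7.1 → f/6.3 → f/5.6 → f/5 → f/4.5 → f/4 → f/3.5 → f/3.2 → f/2.8 → f/2.5.

f/2.5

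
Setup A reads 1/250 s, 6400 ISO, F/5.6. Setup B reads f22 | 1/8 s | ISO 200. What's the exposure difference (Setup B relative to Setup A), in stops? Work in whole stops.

4 stops darker

Aperture: f/5.6 → f/8 → f/11 → f/16 → f/22 — 4 stops stopped down (darker).
Shutter speed: 1/250 → 1/125 → 1/60 → 1/30 → 1/15 → 1/8 — 5 stops longer (brighter).
ISO: 6400 → 3200 → 1600 → 800 → 400 → 200 — 5 stops lower (darker).
Net: −4 +5 −5 = −4 stops.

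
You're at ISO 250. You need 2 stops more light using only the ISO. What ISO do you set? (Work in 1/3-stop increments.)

ISO 1000

ISO: 250 → 320 → 400 → 500 → 640 → 800 → 1000 — 2 stops higher (brighter).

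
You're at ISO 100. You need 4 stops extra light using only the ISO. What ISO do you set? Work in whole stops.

ISO 1600

ISO: 100 → 200 → 400 → 800 → 1600 — 4 stops raised (brighter).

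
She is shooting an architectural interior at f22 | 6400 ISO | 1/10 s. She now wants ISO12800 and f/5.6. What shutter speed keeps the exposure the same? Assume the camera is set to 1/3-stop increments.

ISO: 6400 → 8000 → 10000 → 12800 — 1 stop raised (brighter).
Aperture: f/22 → f/20 → f/18 → f/16 → f/14 → f/13 → f/11 → f/10 → f/9 → f/8 → f/7.1 → f/6.3 → f/5.6 — 4 stops opened up (brighter).
Net change so far: 5 stops brighter. Offset with the shutter speed: 1/10 → 1/13 → 1/15 → 1/20 → 1/25 → 1/30 → 1/40 → 1/50 → 1/60 → 1/80 → 1/100 → 1/125 → 1/160 → 1/200 → 1/250 → 1/320.

1/320s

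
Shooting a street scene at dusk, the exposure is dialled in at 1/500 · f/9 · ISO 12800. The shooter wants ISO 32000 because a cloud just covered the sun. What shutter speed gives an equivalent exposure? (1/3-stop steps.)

1/1250s

ISO: 12800 → 16000 → 20000 → 25600 → 32000 — 1 1/3 stops raised (brighter).
Need 1 1/3 stops darker from the shutter speed: 1/500 → 1/640 → 1/800 → 1/1000 → 1/1250.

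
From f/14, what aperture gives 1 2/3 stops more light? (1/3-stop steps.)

f/8

Aperture: f/14 → f/13 → f/11 → f/10 → f/9 → f/8 — 1 2/3 stops opened up (brighter).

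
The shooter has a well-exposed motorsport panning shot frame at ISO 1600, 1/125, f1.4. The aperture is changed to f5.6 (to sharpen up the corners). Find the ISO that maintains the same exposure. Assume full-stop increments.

ISO 25600

Aperture: f/1.4 → f/2 → f/2.8 → f/4 → f/5.6 — 4 stops stopped down (darker).
Need 4 stops brighter from the ISO: 1600 → 3200 → 6400 → 12800 → 25600.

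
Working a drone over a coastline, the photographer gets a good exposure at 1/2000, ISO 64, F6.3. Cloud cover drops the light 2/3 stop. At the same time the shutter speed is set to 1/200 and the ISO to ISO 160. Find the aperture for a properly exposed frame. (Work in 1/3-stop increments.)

Scene light: 2/3 stop darker.
Shutter speed: 1/2000 → 1/1600 → 1/1250 → 1/1000 → 1/800 → 1/640 → 1/500 → 1/400 → 1/320 → 1/250 → 1/200 — 3 1/3 stops longer (brighter).
ISO: 64 → 80 → 100 → 125 → 160 — 1 1/3 stops raised (brighter).
Net so far: 4 stops brighter. Aperture: f/6.3 → f/7.1 → f/8 → f/9 → f/10 → f/11 → f/13 → f/14 → f/16 → f/18 → f/20 → f/22 → f/25.

f/25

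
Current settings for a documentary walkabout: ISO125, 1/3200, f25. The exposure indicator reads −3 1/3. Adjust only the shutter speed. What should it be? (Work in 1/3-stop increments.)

1/320s

Underexposed by 3 1/3 stops → need 3 1/3 stops brighter.
Shutter speed: 1/3200 → 1/2500 → 1/2000 → 1/1600 → 1/1250 → 1/1000 → 1/800 → 1/640 → 1/500 → 1/400 → 1/320.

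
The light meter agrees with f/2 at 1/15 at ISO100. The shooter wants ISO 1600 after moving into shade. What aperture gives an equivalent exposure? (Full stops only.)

f/8

ISO: 100 → 200 → 400 → 800 → 1600 — 4 stops raised (brighter).
Need 4 stops darker from the aperture: f/2 → f/2.8 → f/4 → f/5.6 → f/8.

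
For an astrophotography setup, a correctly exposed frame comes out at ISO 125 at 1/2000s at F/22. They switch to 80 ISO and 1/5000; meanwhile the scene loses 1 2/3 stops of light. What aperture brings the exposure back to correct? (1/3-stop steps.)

f/6.3

Scene light: 1 2/3 stops darker.
ISO: 125 → 100 → 80 — 2/3 stop dropped (darker).
Shutter speed: 1/2000 → 1/2500 → 1/3200 → 1/4000 → 1/5000 — 1 1/3 stops shorter (darker).
Net so far: 3 2/3 stops darker. Aperture: f/22 → f/20 → f/18 → f/16 → f/14 → f/13 → f/11 → f/10 → f/9 → f/8 → f/7.1 → f/6.3.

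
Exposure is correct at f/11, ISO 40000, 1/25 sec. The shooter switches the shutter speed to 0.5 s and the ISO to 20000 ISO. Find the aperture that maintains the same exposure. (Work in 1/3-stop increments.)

Shutter speed: 1/25 → 1/20 → 1/15 → 1/13 → 1/10 → 1/8 → 1/6 → 1/5 → 1/4 → 0.3 → 0.4 → 0.5 — 3 2/3 stops longer (brighter).
ISO: 40000 → 32000 → 25600 → 20000 — 1 stop dropped (darker).
Net change so far: 2 2/3 stops brighter. Offset with the aperture: f/11 → f/13 → f/14 → f/16 → f/18 → f/20 → f/22 → f/25 → f/29.

f/29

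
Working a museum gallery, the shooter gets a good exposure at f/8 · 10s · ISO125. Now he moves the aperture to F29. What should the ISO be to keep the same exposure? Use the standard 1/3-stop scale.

ISO 1600

Aperture: f/8 → f/9 → f/10 → f/11 → f/13 → f/14 → f/16 → f/18 → f/20 → f/22 → f/25 → f/29 — 3 2/3 stops narrower (darker).
Need 3 2/3 stops brighter from the ISO: 125 → 160 → 200 → 250 → 320 → 400 → 500 → 640 → 800 → 1000 → 1250 → 1600.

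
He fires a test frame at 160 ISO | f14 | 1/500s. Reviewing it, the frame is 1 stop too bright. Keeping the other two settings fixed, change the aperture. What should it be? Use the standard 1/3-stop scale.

f/20

Overexposed by 1 stop → need 1 stop darker.
Aperture: f/14 → f/16 → f/18 → f/20.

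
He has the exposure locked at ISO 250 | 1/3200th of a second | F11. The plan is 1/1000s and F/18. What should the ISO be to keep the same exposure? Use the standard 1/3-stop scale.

Shutter speed: 1/3200 → 1/2500 → 1/2000 → 1/1600 → 1/1250 → 1/1000 — 1 2/3 stops slower (brighter).
Aperture: f/11 → f/13 → f/14 → f/16 → f/18 — 1 1/3 stops stopped down (darker).
Net change so far: 1/3 stop brighter. Offset with the ISO: 250 → 200.

ISO 200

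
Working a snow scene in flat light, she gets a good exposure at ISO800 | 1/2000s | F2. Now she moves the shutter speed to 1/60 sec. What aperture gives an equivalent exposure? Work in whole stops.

f/11

Shutter speed: 1/2000 → 1/1000 → 1/500 → 1/250 → 1/125 → 1/60 — 5 stops longer (brighter).
Need 5 stops darker from the aperture: f/2 → f/2.8 → f/4 → f/5.6 → f/8 → f/11.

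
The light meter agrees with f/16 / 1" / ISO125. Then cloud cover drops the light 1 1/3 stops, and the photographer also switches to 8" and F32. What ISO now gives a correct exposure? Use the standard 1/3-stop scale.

ISO 160

Scene light: 1 1/3 stops darker.
Shutter speed: 1 → 1.3 → 1.6 → 2 → 2.5 → 3.2 → 4 → 5 → 6 → 8 — 3 stops longer (brighter).
Aperture: f/16 → f/18 → f/20 → f/22 → f/25 → f/29 → f/32 — 2 stops smaller aperture (darker).
Net so far: 1/3 stop darker. ISO: 125 → 160.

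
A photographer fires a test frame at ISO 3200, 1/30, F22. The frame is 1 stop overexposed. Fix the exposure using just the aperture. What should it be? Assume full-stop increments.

Overexposed by 1 stop → need 1 stop darker.
Aperture: f/22 → f/32.

f/32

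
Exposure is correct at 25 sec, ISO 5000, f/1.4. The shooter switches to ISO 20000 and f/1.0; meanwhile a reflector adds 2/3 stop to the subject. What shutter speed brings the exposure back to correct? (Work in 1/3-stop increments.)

2 s

Scene light: 2/3 stop brighter.
ISO: 5000 → 6400 → 8000 → 10000 → 12800 → 16000 → 20000 — 2 stops raised (brighter).
Aperture: f/1.4 → f/1.2 → f/1.1 → f/1.0 — 1 stop larger aperture (brighter).
Net so far: 3 2/3 stops brighter. Shutter speed: 25 → 20 → 15 → 13 → 10 → 8 → 6 → 5 → 4 → 3.2 → 2.5 → 2.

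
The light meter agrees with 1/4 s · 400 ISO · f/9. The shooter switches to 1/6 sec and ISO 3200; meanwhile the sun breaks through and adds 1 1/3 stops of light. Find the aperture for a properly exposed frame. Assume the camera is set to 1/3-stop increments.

Scene light: 1 1/3 stops brighter.
Shutter speed: 1/4 → 1/5 → 1/6 — 2/3 stop shorter (darker).
ISO: 400 → 500 → 640 → 800 → 1000 → 1250 → 1600 → 2000 → 2500 → 3200 — 3 stops raised (brighter).
Net so far: 3 2/3 stops brighter. Aperture: f/9 → f/10 → f/11 → f/13 → f/14 → f/16 → f/18 → f/20 → f/22 → f/25 → f/29 → f/32.

f/32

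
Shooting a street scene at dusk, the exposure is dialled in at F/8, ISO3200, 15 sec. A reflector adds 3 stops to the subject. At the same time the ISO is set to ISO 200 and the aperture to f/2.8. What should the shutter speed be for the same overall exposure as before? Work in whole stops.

4 s

Scene light: 3 stops brighter.
ISO: 3200 → 1600 → 800 → 400 → 200 — 4 stops lower (darker).
Aperture: f/8 → f/5.6 → f/4 → f/2.8 — 3 stops opened up (brighter).
Net so far: 2 stops brighter. Shutter speed: 15 → 8 → 4.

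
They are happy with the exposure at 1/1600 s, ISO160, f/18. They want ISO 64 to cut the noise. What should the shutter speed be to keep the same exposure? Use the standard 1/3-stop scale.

1/640s

ISO: 160 → 125 → 100 → 80 → 64 — 1 1/3 stops dropped (darker).
Need 1 1/3 stops brighter from the shutter speed: 1/1600 → 1/1250 → 1/1000 → 1/800 → 1/640.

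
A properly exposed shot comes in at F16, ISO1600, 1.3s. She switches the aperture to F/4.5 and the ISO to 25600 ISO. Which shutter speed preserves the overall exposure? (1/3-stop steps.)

1/160s

Aperture: f/16 → f/14 → f/13 → f/11 → f/10 → f/9 → f/8 → f/7.1 → f/6.3 → f/5.6 → f/5 → f/4.5 — 3 2/3 stops larger aperture (brighter).
ISO: 1600 → 2000 → 2500 → 3200 → 4000 → 5000 → 6400 → 8000 → 10000 → 12800 → 16000 → 20000 → 25600 — 4 stops raised (brighter).
Net change so far: 7 2/3 stops brighter. Offset with the shutter speed: 1.3 → 1 → 0.8 → 0.6 → 0.5 → 0.4 → 0.3 → 1/4 → 1/5 → 1/6 → 1/8 → 1/10 → 1/13 → 1/15 → 1/20 → 1/25 → 1/30 → 1/40 → 1/50 → 1/60 → 1/80 → 1/100 → 1/125 → 1/160.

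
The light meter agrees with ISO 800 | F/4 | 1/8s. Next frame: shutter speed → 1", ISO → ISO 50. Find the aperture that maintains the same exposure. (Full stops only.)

Shutter speed: 1/8 → 1/4 → 1/2 → 1 — 3 stops slower (brighter).
ISO: 800 → 400 → 200 → 100 → 50 — 4 stops lower (darker).
Net change so far: 1 stop darker. Offset with the aperture: f/4 → f/2.8.

f/2.8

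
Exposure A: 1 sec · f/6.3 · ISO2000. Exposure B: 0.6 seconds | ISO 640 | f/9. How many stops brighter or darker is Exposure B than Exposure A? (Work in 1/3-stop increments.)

3 1/3 stops darker

Aperture: f/6.3 → f/7.1 → f/8 → f/9 — 1 stop narrower (darker).
Shutter speed: 1 → 0.8 → 0.6 — 2/3 stop shorter (darker).
ISO: 2000 → 1600 → 1250 → 1000 → 800 → 640 — 1 2/3 stops dropped (darker).
Net: −1 −2/3 −1 2/3 = −3 1/3 stops.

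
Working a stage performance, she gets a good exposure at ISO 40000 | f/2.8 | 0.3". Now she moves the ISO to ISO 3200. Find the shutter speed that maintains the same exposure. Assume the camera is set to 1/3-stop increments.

ISO: 40000 → 32000 → 25600 → 20000 → 16000 → 12800 → 10000 → 8000 → 6400 → 5000 → 4000 → 3200 — 3 2/3 stops lower (darker).
Need 3 2/3 stops brighter from the shutter speed: 0.3 → 0.4 → 0.5 → 0.6 → 0.8 → 1 → 1.3 → 1.6 → 2 → 2.5 → 3.2 → 4.

4 s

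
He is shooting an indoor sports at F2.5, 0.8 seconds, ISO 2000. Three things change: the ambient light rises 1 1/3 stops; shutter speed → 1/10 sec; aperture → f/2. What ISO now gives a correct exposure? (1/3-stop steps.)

Scene light: 1 1/3 stops brighter.
Shutter speed: 0.8 → 0.6 → 0.5 → 0.4 → 0.3 → 1/4 → 1/5 → 1/6 → 1/8 → 1/10 — 3 stops shorter (darker).
Aperture: f/2.5 → f/2.2 → f/2 — 2/3 stop wider (brighter).
Net so far: 1 stop darker. ISO: 2000 → 2500 → 3200 → 4000.

ISO 4000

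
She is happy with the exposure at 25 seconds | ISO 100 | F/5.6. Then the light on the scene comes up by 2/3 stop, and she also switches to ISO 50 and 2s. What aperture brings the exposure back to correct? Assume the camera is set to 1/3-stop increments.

Scene light: 2/3 stop brighter.
ISO: 100 → 80 → 64 → 50 — 1 stop dropped (darker).
Shutter speed: 25 → 20 → 15 → 13 → 10 → 8 → 6 → 5 → 4 → 3.2 → 2.5 → 2 — 3 2/3 stops shorter (darker).
Net so far: 4 stops darker. Aperture: f/5.6 → f/5 → f/4.5 → f/4 → f/3.5 → f/3.2 → f/2.8 → f/2.5 → f/2.2 → f/2 → f/1.8 → f/1.6 → f/1.4.

f/1.4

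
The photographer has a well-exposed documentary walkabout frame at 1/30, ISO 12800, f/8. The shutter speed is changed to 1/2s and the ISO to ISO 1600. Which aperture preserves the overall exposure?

f/11

Shutter speed: 1/30 → 1/15 → 1/8 → 1/4 → 1/2 — 4 stops longer (brighter).
ISO: 12800 → 6400 → 3200 → 1600 — 3 stops lower (darker).
Net change so far: 1 stop brighter. Offset with the aperture: f/8 → f/11.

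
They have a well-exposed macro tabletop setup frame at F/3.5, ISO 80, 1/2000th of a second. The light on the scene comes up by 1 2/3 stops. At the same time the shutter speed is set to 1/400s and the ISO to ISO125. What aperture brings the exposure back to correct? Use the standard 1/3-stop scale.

Scene light: 1 2/3 stops brighter.
Shutter speed: 1/2000 → 1/1600 → 1/1250 → 1/1000 → 1/800 → 1/640 → 1/500 → 1/400 — 2 1/3 stops longer (brighter).
ISO: 80 → 100 → 125 — 2/3 stop higher (brighter).
Net so far: 4 2/3 stops brighter. Aperture: f/3.5 → f/4 → f/4.5 → f/5 → f/5.6 → f/6.3 → f/7.1 → f/8 → f/9 → f/10 → f/11 → f/13 → f/14 → f/16 → f/18.

f/18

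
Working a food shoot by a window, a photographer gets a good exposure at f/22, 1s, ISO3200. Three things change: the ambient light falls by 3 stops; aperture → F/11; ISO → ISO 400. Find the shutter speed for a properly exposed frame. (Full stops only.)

15 s

Scene light: 3 stops darker.
Aperture: f/22 → f/16 → f/11 — 2 stops wider (brighter).
ISO: 3200 → 1600 → 800 → 400 — 3 stops lower (darker).
Net so far: 4 stops darker. Shutter speed: 1 → 2 → 4 → 8 → 15.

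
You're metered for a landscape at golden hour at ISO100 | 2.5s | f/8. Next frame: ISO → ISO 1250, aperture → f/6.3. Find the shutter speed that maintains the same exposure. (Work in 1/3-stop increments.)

1/8s

ISO: 100 → 125 → 160 → 200 → 250 → 320 → 400 → 500 → 640 → 800 → 1000 → 1250 — 3 2/3 stops higher (brighter).
Aperture: f/8 → f/7.1 → f/6.3 — 2/3 stop wider (brighter).
Net change so far: 4 1/3 stops brighter. Offset with the shutter speed: 2.5 → 2 → 1.6 → 1.3 → 1 → 0.8 → 0.6 → 0.5 → 0.4 → 0.3 → 1/4 → 1/5 → 1/6 → 1/8.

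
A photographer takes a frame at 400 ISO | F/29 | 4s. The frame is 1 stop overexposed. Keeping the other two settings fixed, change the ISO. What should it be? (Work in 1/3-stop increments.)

Overexposed by 1 stop → need 1 stop darker.
ISO: 400 → 320 → 250 → 200.

ISO 200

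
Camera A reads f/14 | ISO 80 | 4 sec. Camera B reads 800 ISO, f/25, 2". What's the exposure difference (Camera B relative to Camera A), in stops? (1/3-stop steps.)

2/3 stop brighter

Aperture: f/14 → f/16 → f/18 → f/20 → f/22 → f/25 — 1 2/3 stops smaller aperture (darker).
Shutter speed: 4 → 3.2 → 2.5 → 2 — 1 stop faster (darker).
ISO: 80 → 100 → 125 → 160 → 200 → 250 → 320 → 400 → 500 → 640 → 800 — 3 1/3 stops higher (brighter).
Net: −1 2/3 −1 +3 1/3 = +2/3 stops.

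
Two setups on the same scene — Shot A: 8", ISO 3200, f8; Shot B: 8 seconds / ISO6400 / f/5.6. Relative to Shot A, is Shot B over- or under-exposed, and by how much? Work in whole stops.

Aperture: f/8 → f/5.6 — 1 stop opened up (brighter).
Shutter speed: unchanged.
ISO: 3200 → 6400 — 1 stop higher (brighter).
Net: +1 +1 = +2 stops.

2 stops brighter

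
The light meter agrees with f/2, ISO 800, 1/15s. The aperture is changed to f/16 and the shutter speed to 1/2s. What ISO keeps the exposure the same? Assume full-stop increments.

Aperture: f/2 → f/2.8 → f/4 → f/5.6 → f/8 → f/11 → f/16 — 6 stops narrower (darker).
Shutter speed: 1/15 → 1/8 → 1/4 → 1/2 — 3 stops longer (brighter).
Net change so far: 3 stops darker. Offset with the ISO: 800 → 1600 → 3200 → 6400.

ISO 6400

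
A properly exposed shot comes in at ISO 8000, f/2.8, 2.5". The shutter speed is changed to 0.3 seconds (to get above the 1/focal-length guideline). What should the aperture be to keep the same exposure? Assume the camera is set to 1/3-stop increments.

f/1.0

Shutter speed: 2.5 → 2 → 1.6 → 1.3 → 1 → 0.8 → 0.6 → 0.5 → 0.4 → 0.3 — 3 stops faster (darker).
Need 3 stops brighter from the aperture: f/2.8 → f/2.5 → f/2.2 → f/2 → f/1.8 → f/1.6 → f/1.4 → f/1.2 → f/1.1 → f/1.0.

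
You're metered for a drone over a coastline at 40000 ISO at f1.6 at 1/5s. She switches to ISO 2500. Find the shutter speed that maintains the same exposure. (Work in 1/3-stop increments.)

ISO: 40000 → 32000 → 25600 → 20000 → 16000 → 12800 → 10000 → 8000 → 6400 → 5000 → 4000 → 3200 → 2500 — 4 stops lower (darker).
Need 4 stops brighter from the shutter speed: 1/5 → 1/4 → 0.3 → 0.4 → 0.5 → 0.6 → 0.8 → 1 → 1.3 → 1.6 → 2 → 2.5 → 3.2.

3.2 s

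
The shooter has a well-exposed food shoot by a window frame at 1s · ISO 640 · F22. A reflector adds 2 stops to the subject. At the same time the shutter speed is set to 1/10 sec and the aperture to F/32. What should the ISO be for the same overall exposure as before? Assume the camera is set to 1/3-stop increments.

ISO 3200

Scene light: 2 stops brighter.
Shutter speed: 1 → 0.8 → 0.6 → 0.5 → 0.4 → 0.3 → 1/4 → 1/5 → 1/6 → 1/8 → 1/10 — 3 1/3 stops faster (darker).
Aperture: f/22 → f/25 → f/29 → f/32 — 1 stop stopped down (darker).
Net so far: 2 1/3 stops darker. ISO: 640 → 800 → 1000 → 1250 → 1600 → 2000 → 2500 → 3200.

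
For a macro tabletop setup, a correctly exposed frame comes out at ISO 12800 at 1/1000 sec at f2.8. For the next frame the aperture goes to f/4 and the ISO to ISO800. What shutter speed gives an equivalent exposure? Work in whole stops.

Aperture: f/2.8 → f/4 — 1 stop smaller aperture (darker).
ISO: 12800 → 6400 → 3200 → 1600 → 800 — 4 stops lower (darker).
Net change so far: 5 stops darker. Offset with the shutter speed: 1/1000 → 1/500 → 1/250 → 1/125 → 1/60 → 1/30.

1/30s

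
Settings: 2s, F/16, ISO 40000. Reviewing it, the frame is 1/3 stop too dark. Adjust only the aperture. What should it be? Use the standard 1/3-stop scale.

Underexposed by 1/3 stop → need 1/3 stop brighter.
Aperture: f/16 → f/14.

f/14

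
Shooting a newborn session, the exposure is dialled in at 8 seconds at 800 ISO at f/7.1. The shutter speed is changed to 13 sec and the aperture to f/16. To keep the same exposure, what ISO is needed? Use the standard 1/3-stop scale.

Shutter speed: 8 → 10 → 13 — 2/3 stop slower (brighter).
Aperture: f/7.1 → f/8 → f/9 → f/10 → f/11 → f/13 → f/14 → f/16 — 2 1/3 stops narrower (darker).
Net change so far: 1 2/3 stops darker. Offset with the ISO: 800 → 1000 → 1250 → 1600 → 2000 → 2500.

ISO 2500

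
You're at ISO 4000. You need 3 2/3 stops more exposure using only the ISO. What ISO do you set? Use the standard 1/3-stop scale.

ISO: 4000 → 5000 → 6400 → 8000 → 10000 → 12800 → 16000 → 20000 → 25600 → 32000 → 40000 → 51200 — 3 2/3 stops raised (brighter).

ISO 51200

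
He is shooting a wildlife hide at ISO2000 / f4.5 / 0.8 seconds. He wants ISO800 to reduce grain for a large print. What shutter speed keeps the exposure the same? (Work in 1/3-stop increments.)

ISO: 2000 → 1600 → 1250 → 1000 → 800 — 1 1/3 stops lower (darker).
Need 1 1/3 stops brighter from the shutter speed: 0.8 → 1 → 1.3 → 1.6 → 2.

2 s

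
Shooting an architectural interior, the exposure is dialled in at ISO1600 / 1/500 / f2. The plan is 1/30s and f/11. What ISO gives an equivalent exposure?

Shutter speed: 1/500 → 1/250 → 1/125 → 1/60 → 1/30 — 4 stops slower (brighter).
Aperture: f/2 → f/2.8 → f/4 → f/5.6 → f/8 → f/11 — 5 stops smaller aperture (darker).
Net change so far: 1 stop darker. Offset with the ISO: 1600 → 3200.

ISO 3200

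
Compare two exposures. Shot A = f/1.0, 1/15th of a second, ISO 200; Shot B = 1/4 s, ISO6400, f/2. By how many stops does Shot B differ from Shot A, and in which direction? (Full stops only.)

Aperture: f/1.0 → f/1.4 → f/2 — 2 stops stopped down (darker).
Shutter speed: 1/15 → 1/8 → 1/4 — 2 stops slower (brighter).
ISO: 200 → 400 → 800 → 1600 → 3200 → 6400 — 5 stops higher (brighter).
Net: −2 +2 +5 = +5 stops.

5 stops brighter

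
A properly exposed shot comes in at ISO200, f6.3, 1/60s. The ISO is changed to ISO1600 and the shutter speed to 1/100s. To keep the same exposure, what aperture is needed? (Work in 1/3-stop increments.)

f/14

ISO: 200 → 250 → 320 → 400 → 500 → 640 → 800 → 1000 → 1250 → 1600 — 3 stops raised (brighter).
Shutter speed: 1/60 → 1/80 → 1/100 — 2/3 stop shorter (darker).
Net change so far: 2 1/3 stops brighter. Offset with the aperture: f/6.3 → f/7.1 → f/8 → f/9 → f/10 → f/11 → f/13 → f/14.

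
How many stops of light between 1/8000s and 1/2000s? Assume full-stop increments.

1/8000 → 1/4000 → 1/2000 — count the steps: 2 stops.

2 stops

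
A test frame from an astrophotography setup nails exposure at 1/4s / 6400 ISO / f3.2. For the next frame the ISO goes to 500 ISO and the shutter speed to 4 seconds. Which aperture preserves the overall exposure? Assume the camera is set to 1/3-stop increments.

f/3.5

ISO: 6400 → 5000 → 4000 → 3200 → 2500 → 2000 → 1600 → 1250 → 1000 → 800 → 640 → 500 — 3 2/3 stops lower (darker).
Shutter speed: 1/4 → 0.3 → 0.4 → 0.5 → 0.6 → 0.8 → 1 → 1.3 → 1.6 → 2 → 2.5 → 3.2 → 4 — 4 stops slower (brighter).
Net change so far: 1/3 stop brighter. Offset with the aperture: f/3.2 → f/3.5.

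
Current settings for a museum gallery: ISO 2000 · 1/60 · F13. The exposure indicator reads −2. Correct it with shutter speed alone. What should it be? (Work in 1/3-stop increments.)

Underexposed by 2 stops → need 2 stops brighter.
Shutter speed: 1/60 → 1/50 → 1/40 → 1/30 → 1/25 → 1/20 → 1/15.

1/15s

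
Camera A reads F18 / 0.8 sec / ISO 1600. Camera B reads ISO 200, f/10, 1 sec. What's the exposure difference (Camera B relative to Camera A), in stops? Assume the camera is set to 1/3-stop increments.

1 stop darker

Aperture: f/18 → f/16 → f/14 → f/13 → f/11 → f/10 — 1 2/3 stops opened up (brighter).
Shutter speed: 0.8 → 1 — 1/3 stop slower (brighter).
ISO: 1600 → 1250 → 1000 → 800 → 640 → 500 → 400 → 320 → 250 → 200 — 3 stops dropped (darker).
Net: +1 2/3 +1/3 −3 = −1 stop.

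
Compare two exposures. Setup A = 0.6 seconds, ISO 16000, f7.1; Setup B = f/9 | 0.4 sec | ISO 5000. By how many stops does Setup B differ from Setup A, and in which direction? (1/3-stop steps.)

Aperture: f/7.1 → f/8 → f/9 — 2/3 stop narrower (darker).
Shutter speed: 0.6 → 0.5 → 0.4 — 2/3 stop shorter (darker).
ISO: 16000 → 12800 → 10000 → 8000 → 6400 → 5000 — 1 2/3 stops lower (darker).
Net: −2/3 −2/3 −1 2/3 = −3 stops.

3 stops darker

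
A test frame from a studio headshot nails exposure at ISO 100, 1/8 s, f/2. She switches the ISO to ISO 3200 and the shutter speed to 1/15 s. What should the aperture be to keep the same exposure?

f/8

ISO: 100 → 200 → 400 → 800 → 1600 → 3200 — 5 stops higher (brighter).
Shutter speed: 1/8 → 1/15 — 1 stop faster (darker).
Net change so far: 4 stops brighter. Offset with the aperture: f/2 → f/2.8 → f/4 → f/5.6 → f/8.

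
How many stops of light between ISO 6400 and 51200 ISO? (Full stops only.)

6400 → 12800 → 25600 → 51200 — count the steps: 3 stops.

3 stops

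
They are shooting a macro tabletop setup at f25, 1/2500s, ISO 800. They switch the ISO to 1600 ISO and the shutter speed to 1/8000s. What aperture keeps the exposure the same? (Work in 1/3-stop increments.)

f/20

ISO: 800 → 1000 → 1250 → 1600 — 1 stop raised (brighter).
Shutter speed: 1/2500 → 1/3200 → 1/4000 → 1/5000 → 1/6400 → 1/8000 — 1 2/3 stops shorter (darker).
Net change so far: 2/3 stop darker. Offset with the aperture: f/25 → f/22 → f/20.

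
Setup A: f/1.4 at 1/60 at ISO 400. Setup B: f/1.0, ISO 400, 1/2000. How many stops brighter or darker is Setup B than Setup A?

Aperture: f/1.4 → f/1.0 — 1 stop opened up (brighter).
Shutter speed: 1/60 → 1/125 → 1/250 → 1/500 → 1/1000 → 1/2000 — 5 stops shorter (darker).
ISO: unchanged.
Net: +1 −5 = −4 stops.

4 stops darker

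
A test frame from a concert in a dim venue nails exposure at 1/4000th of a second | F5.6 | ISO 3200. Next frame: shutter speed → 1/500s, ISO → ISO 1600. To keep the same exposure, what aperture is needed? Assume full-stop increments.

Shutter speed: 1/4000 → 1/2000 → 1/1000 → 1/500 — 3 stops longer (brighter).
ISO: 3200 → 1600 — 1 stop lower (darker).
Net change so far: 2 stops brighter. Offset with the aperture: f/5.6 → f/8 → f/11.

f/11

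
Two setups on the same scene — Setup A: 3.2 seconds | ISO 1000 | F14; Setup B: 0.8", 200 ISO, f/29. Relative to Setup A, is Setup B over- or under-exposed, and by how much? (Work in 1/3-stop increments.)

6 1/3 stops darker

Aperture: f/14 → f/16 → f/18 → f/20 → f/22 → f/25 → f/29 — 2 stops stopped down (darker).
Shutter speed: 3.2 → 2.5 → 2 → 1.6 → 1.3 → 1 → 0.8 — 2 stops faster (darker).
ISO: 1000 → 800 → 640 → 500 → 400 → 320 → 250 → 200 — 2 1/3 stops lower (darker).
Net: −2 −2 −2 1/3 = −6 1/3 stops.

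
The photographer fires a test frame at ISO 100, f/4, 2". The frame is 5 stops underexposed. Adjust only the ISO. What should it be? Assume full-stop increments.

ISO 3200

Underexposed by 5 stops → need 5 stops brighter.
ISO: 100 → 200 → 400 → 800 → 1600 → 3200.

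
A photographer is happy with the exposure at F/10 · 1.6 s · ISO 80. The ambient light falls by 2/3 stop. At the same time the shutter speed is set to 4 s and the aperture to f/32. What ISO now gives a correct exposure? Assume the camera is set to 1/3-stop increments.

Scene light: 2/3 stop darker.
Shutter speed: 1.6 → 2 → 2.5 → 3.2 → 4 — 1 1/3 stops longer (brighter).
Aperture: f/10 → f/11 → f/13 → f/14 → f/16 → f/18 → f/20 → f/22 → f/25 → f/29 → f/32 — 3 1/3 stops smaller aperture (darker).
Net so far: 2 2/3 stops darker. ISO: 80 → 100 → 125 → 160 → 200 → 250 → 320 → 400 → 500.

ISO 500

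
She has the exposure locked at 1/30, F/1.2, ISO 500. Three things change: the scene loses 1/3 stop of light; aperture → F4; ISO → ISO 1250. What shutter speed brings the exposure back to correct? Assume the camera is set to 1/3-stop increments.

Scene light: 1/3 stop darker.
Aperture: f/1.2 → f/1.4 → f/1.6 → f/1.8 → f/2 → f/2.2 → f/2.5 → f/2.8 → f/3.2 → f/3.5 → f/4 — 3 1/3 stops narrower (darker).
ISO: 500 → 640 → 800 → 1000 → 1250 — 1 1/3 stops raised (brighter).
Net so far: 2 1/3 stops darker. Shutter speed: 1/30 → 1/25 → 1/20 → 1/15 → 1/13 → 1/10 → 1/8 → 1/6.

1/6s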